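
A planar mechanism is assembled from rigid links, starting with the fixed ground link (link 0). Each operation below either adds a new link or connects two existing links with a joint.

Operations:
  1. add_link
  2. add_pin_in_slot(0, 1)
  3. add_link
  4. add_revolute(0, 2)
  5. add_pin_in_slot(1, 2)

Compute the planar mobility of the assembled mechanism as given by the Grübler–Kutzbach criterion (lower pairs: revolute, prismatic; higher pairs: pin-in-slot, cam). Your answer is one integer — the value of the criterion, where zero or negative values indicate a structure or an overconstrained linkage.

M = 2

ground; <1,0,0>
#1 <2,0,0>
PS:0↔1 J2 <2,0,1>
#2 <3,0,1>
R:0↔2 J1 <3,1,1>
PS:1↔2 J2 <3,1,2>
3×2 − 2×1 − 1×2 = 2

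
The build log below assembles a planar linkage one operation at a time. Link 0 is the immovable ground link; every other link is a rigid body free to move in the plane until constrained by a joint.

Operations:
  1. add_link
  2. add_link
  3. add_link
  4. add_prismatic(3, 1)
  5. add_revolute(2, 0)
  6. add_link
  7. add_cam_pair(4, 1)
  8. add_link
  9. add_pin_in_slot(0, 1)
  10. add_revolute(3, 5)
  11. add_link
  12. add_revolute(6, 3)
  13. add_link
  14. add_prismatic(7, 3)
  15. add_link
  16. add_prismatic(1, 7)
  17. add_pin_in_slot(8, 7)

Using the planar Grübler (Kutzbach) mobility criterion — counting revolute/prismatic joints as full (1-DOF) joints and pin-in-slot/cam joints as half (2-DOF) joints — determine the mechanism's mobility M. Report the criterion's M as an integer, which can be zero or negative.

(L,J1,J2)=(1,0,0); link0 fixed
link1: (2,0,0)
link2: (3,0,0)
link3: (4,0,0)
P 3-1 [J1]: (4,1,0)
R 2-0 [J1]: (4,2,0)
link4: (5,2,0)
C 4-1 [J2]: (5,2,1)
link5: (6,2,1)
PS 0-1 [J2]: (6,2,2)
R 3-5 [J1]: (6,3,2)
link6: (7,3,2)
R 6-3 [J1]: (7,4,2)
link7: (8,4,2)
P 7-3 [J1]: (8,5,2)
link8: (9,5,2)
P 1-7 [J1]: (9,6,2)
PS 8-7 [J2]: (9,6,3)
Grübler: 3·8 − 2·6 − 3 = 9

M = 9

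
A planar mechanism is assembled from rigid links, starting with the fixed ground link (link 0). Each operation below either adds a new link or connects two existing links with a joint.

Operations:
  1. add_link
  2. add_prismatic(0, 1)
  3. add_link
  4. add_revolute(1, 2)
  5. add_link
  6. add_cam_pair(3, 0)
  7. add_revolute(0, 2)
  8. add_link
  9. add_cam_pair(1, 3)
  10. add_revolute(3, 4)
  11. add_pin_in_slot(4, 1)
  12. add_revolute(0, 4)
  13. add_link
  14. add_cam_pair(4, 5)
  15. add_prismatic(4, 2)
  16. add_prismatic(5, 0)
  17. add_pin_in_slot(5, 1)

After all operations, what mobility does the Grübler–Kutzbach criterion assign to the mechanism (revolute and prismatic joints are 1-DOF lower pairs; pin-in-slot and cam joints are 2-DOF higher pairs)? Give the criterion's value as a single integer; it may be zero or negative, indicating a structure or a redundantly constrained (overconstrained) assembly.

M = -4

link 0 = ground. State L|J1|J2 = 1|0|0
+link1  2|0|0
P(0,1) f=1→J1  2|1|0
+link2  3|1|0
R(1,2) f=1→J1  3|2|0
+link3  4|2|0
C(3,0) f=2→J2  4|2|1
R(0,2) f=1→J1  4|3|1
+link4  5|3|1
C(1,3) f=2→J2  5|3|2
R(3,4) f=1→J1  5|4|2
PS(4,1) f=2→J2  5|4|3
R(0,4) f=1→J1  5|5|3
+link5  6|5|3
C(4,5) f=2→J2  6|5|4
P(4,2) f=1→J1  6|6|4
P(5,0) f=1→J1  6|7|4
PS(5,1) f=2→J2  6|7|5
M = 3(6−1)−2·7−5 = 15−14−5 = -4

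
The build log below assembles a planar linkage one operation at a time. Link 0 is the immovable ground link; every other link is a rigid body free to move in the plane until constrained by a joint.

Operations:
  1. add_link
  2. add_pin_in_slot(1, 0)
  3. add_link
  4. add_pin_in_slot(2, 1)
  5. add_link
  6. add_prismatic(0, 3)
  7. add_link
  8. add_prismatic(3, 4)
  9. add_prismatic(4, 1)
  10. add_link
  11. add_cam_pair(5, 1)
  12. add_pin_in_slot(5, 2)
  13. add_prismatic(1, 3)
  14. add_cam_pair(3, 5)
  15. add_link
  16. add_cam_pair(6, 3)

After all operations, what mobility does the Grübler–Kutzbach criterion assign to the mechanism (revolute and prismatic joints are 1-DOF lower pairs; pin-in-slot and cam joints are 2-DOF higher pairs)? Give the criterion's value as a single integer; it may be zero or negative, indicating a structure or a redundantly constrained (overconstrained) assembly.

M = 4

(L,J1,J2)=(1,0,0); link0 fixed
link1: (2,0,0)
PS 1-0 [J2]: (2,0,1)
link2: (3,0,1)
PS 2-1 [J2]: (3,0,2)
link3: (4,0,2)
P 0-3 [J1]: (4,1,2)
link4: (5,1,2)
P 3-4 [J1]: (5,2,2)
P 4-1 [J1]: (5,3,2)
link5: (6,3,2)
C 5-1 [J2]: (6,3,3)
PS 5-2 [J2]: (6,3,4)
P 1-3 [J1]: (6,4,4)
C 3-5 [J2]: (6,4,5)
link6: (7,4,5)
C 6-3 [J2]: (7,4,6)
Grübler: 3·6 − 2·4 − 6 = 4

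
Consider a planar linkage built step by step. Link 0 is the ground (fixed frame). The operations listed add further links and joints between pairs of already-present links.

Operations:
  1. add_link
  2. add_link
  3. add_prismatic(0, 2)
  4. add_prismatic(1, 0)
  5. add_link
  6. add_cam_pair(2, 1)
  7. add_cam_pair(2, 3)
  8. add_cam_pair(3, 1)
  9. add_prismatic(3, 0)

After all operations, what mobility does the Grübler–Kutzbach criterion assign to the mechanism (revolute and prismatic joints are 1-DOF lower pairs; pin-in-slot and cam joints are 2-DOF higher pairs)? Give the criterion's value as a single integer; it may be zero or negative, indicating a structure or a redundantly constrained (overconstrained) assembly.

(L,J1,J2)=(1,0,0); link0 fixed
link1: (2,0,0)
link2: (3,0,0)
P 0-2 [J1]: (3,1,0)
P 1-0 [J1]: (3,2,0)
link3: (4,2,0)
C 2-1 [J2]: (4,2,1)
C 2-3 [J2]: (4,2,2)
C 3-1 [J2]: (4,2,3)
P 3-0 [J1]: (4,3,3)
Grübler: 3·3 − 2·3 − 3 = 0

M = 0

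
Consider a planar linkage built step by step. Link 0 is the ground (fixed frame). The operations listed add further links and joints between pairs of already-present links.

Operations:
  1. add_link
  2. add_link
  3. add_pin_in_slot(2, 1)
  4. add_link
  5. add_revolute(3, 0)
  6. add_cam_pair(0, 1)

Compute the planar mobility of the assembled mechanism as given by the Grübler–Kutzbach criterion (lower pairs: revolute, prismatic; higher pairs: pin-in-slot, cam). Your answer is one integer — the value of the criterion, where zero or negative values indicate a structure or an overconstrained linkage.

M = 5

(L,J1,J2)=(1,0,0); link0 fixed
link1: (2,0,0)
link2: (3,0,0)
PS 2-1 [J2]: (3,0,1)
link3: (4,0,1)
R 3-0 [J1]: (4,1,1)
C 0-1 [J2]: (4,1,2)
Grübler: 3·3 − 2·1 − 2 = 5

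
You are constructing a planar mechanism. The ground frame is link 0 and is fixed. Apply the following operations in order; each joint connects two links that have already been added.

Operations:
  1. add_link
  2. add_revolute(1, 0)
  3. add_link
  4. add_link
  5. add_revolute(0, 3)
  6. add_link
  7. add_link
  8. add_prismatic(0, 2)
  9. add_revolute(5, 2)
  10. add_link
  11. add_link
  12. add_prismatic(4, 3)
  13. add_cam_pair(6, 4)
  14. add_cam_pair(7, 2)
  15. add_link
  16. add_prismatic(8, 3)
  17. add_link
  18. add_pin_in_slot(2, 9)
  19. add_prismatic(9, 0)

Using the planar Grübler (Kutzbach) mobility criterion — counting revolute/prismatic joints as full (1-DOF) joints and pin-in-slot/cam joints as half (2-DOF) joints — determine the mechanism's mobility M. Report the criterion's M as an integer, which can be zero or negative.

M = 10

link 0 = ground. State L|J1|J2 = 1|0|0
+link1  2|0|0
R(1,0) f=1→J1  2|1|0
+link2  3|1|0
+link3  4|1|0
R(0,3) f=1→J1  4|2|0
+link4  5|2|0
+link5  6|2|0
P(0,2) f=1→J1  6|3|0
R(5,2) f=1→J1  6|4|0
+link6  7|4|0
+link7  8|4|0
P(4,3) f=1→J1  8|5|0
C(6,4) f=2→J2  8|5|1
C(7,2) f=2→J2  8|5|2
+link8  9|5|2
P(8,3) f=1→J1  9|6|2
+link9  10|6|2
PS(2,9) f=2→J2  10|6|3
P(9,0) f=1→J1  10|7|3
M = 3(10−1)−2·7−3 = 27−14−3 = 10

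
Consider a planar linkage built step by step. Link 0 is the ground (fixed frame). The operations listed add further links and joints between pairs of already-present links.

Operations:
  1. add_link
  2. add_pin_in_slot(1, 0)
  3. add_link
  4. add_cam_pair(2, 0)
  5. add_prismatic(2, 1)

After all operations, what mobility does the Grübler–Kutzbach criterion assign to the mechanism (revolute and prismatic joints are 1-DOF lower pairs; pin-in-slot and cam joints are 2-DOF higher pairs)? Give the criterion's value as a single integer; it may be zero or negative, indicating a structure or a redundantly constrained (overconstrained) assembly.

M = 2

[1;0;0] (link 0 is ground)
L+ [2;0;0]
PS(1,0)∈J2 [2;0;1]
L+ [3;0;1]
C(2,0)∈J2 [3;0;2]
P(2,1)∈J1 [3;1;2]
mobility = 6 − 2 − 2 = 2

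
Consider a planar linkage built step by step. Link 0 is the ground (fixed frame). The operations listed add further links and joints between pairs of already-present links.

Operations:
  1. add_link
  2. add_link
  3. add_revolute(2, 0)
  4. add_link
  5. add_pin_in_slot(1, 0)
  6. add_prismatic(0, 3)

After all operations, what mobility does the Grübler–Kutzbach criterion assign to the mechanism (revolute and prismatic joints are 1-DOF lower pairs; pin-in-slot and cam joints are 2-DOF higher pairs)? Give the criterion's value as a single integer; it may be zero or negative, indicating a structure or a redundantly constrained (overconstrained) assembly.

link 0 = ground. State L|J1|J2 = 1|0|0
+link1  2|0|0
+link2  3|0|0
R(2,0) f=1→J1  3|1|0
+link3  4|1|0
PS(1,0) f=2→J2  4|1|1
P(0,3) f=1→J1  4|2|1
M = 3(4−1)−2·2−1 = 9−4−1 = 4

M = 4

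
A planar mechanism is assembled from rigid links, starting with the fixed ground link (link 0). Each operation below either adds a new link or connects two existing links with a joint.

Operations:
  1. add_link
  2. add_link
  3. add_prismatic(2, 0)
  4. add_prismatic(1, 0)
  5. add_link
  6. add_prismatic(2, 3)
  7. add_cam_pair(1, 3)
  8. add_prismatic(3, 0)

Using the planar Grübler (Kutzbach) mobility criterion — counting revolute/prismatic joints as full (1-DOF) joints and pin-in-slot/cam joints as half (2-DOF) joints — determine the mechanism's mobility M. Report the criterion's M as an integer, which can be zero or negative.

ground; <1,0,0>
#1 <2,0,0>
#2 <3,0,0>
P:2↔0 J1 <3,1,0>
P:1↔0 J1 <3,2,0>
#3 <4,2,0>
P:2↔3 J1 <4,3,0>
C:1↔3 J2 <4,3,1>
P:3↔0 J1 <4,4,1>
3×3 − 2×4 − 1×1 = 0

M = 0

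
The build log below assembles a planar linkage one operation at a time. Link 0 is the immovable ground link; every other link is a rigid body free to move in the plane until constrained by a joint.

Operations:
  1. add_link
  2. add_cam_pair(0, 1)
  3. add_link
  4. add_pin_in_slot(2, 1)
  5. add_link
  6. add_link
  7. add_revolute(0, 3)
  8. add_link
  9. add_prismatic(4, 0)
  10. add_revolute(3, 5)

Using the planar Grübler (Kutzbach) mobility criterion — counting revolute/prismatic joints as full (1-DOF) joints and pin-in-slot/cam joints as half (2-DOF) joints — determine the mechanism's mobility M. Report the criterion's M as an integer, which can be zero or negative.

L=1 J1=0 J2=0
add link → L=2 J1=0 J2=0
C@0,1 dof=2 J2 → L=2 J1=0 J2=1
add link → L=3 J1=0 J2=1
PS@2,1 dof=2 J2 → L=3 J1=0 J2=2
add link → L=4 J1=0 J2=2
add link → L=5 J1=0 J2=2
R@0,3 dof=1 J1 → L=5 J1=1 J2=2
add link → L=6 J1=1 J2=2
P@4,0 dof=1 J1 → L=6 J1=2 J2=2
R@3,5 dof=1 J1 → L=6 J1=3 J2=2
M=3(L−1)−2J1−J2=3·5−2·3−2=7

M = 7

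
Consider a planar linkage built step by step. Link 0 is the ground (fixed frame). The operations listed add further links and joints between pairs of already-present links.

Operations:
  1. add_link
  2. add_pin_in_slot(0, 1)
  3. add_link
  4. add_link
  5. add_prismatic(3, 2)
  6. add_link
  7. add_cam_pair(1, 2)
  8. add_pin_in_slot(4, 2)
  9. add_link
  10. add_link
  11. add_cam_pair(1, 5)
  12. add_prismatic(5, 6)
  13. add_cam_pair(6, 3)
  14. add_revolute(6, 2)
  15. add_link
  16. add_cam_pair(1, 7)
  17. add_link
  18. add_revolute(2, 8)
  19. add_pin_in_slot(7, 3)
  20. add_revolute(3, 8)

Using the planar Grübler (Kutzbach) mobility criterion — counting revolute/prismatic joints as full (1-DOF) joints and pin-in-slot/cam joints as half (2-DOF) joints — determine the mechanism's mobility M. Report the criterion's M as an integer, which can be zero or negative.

M = 7

ground; <1,0,0>
#1 <2,0,0>
PS:0↔1 J2 <2,0,1>
#2 <3,0,1>
#3 <4,0,1>
P:3↔2 J1 <4,1,1>
#4 <5,1,1>
C:1↔2 J2 <5,1,2>
PS:4↔2 J2 <5,1,3>
#5 <6,1,3>
#6 <7,1,3>
C:1↔5 J2 <7,1,4>
P:5↔6 J1 <7,2,4>
C:6↔3 J2 <7,2,5>
R:6↔2 J1 <7,3,5>
#7 <8,3,5>
C:1↔7 J2 <8,3,6>
#8 <9,3,6>
R:2↔8 J1 <9,4,6>
PS:7↔3 J2 <9,4,7>
R:3↔8 J1 <9,5,7>
3×8 − 2×5 − 1×7 = 7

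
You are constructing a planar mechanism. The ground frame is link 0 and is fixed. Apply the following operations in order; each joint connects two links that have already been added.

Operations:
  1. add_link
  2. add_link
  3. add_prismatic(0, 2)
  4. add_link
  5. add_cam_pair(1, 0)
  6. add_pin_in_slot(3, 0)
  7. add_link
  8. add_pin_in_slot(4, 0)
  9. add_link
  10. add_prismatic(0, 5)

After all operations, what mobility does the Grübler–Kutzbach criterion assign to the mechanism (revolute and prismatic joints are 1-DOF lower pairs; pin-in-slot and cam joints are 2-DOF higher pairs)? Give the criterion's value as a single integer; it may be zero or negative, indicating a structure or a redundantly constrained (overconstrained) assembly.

link 0 = ground. State L|J1|J2 = 1|0|0
+link1  2|0|0
+link2  3|0|0
P(0,2) f=1→J1  3|1|0
+link3  4|1|0
C(1,0) f=2→J2  4|1|1
PS(3,0) f=2→J2  4|1|2
+link4  5|1|2
PS(4,0) f=2→J2  5|1|3
+link5  6|1|3
P(0,5) f=1→J1  6|2|3
M = 3(6−1)−2·2−3 = 15−4−3 = 8

M = 8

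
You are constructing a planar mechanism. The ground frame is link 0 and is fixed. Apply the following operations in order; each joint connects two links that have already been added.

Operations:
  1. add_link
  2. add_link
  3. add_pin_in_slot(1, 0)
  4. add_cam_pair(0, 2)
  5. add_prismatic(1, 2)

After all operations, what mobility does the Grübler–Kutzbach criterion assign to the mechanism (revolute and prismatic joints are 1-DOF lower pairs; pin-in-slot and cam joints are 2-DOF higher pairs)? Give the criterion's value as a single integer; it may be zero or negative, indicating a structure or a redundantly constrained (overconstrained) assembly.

M = 2

link 0 = ground. State L|J1|J2 = 1|0|0
+link1  2|0|0
+link2  3|0|0
PS(1,0) f=2→J2  3|0|1
C(0,2) f=2→J2  3|0|2
P(1,2) f=1→J1  3|1|2
M = 3(3−1)−2·1−2 = 6−2−2 = 2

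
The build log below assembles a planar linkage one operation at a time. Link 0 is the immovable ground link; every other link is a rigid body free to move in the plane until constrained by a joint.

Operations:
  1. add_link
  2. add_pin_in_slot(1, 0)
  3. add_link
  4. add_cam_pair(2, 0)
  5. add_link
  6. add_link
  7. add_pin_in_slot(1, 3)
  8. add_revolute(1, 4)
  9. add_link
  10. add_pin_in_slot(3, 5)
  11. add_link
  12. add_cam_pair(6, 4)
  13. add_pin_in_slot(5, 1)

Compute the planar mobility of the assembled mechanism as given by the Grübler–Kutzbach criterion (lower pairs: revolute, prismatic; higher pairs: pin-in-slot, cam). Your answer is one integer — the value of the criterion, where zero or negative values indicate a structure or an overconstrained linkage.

M = 10

L=1 J1=0 J2=0
add link → L=2 J1=0 J2=0
PS@1,0 dof=2 J2 → L=2 J1=0 J2=1
add link → L=3 J1=0 J2=1
C@2,0 dof=2 J2 → L=3 J1=0 J2=2
add link → L=4 J1=0 J2=2
add link → L=5 J1=0 J2=2
PS@1,3 dof=2 J2 → L=5 J1=0 J2=3
R@1,4 dof=1 J1 → L=5 J1=1 J2=3
add link → L=6 J1=1 J2=3
PS@3,5 dof=2 J2 → L=6 J1=1 J2=4
add link → L=7 J1=1 J2=4
C@6,4 dof=2 J2 → L=7 J1=1 J2=5
PS@5,1 dof=2 J2 → L=7 J1=1 J2=6
M=3(L−1)−2J1−J2=3·6−2·1−6=10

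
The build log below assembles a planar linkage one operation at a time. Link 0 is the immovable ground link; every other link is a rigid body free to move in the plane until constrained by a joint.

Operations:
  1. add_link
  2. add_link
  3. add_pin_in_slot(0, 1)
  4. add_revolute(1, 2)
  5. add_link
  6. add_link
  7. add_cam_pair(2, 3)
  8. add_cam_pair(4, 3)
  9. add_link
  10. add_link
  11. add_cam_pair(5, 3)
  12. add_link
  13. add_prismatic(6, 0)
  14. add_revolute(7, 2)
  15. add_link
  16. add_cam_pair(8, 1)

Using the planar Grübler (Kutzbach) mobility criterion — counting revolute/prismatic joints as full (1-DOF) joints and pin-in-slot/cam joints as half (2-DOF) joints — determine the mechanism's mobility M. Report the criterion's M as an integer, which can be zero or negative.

link 0 = ground. State L|J1|J2 = 1|0|0
+link1  2|0|0
+link2  3|0|0
PS(0,1) f=2→J2  3|0|1
R(1,2) f=1→J1  3|1|1
+link3  4|1|1
+link4  5|1|1
C(2,3) f=2→J2  5|1|2
C(4,3) f=2→J2  5|1|3
+link5  6|1|3
+link6  7|1|3
C(5,3) f=2→J2  7|1|4
+link7  8|1|4
P(6,0) f=1→J1  8|2|4
R(7,2) f=1→J1  8|3|4
+link8  9|3|4
C(8,1) f=2→J2  9|3|5
M = 3(9−1)−2·3−5 = 24−6−5 = 13

M = 13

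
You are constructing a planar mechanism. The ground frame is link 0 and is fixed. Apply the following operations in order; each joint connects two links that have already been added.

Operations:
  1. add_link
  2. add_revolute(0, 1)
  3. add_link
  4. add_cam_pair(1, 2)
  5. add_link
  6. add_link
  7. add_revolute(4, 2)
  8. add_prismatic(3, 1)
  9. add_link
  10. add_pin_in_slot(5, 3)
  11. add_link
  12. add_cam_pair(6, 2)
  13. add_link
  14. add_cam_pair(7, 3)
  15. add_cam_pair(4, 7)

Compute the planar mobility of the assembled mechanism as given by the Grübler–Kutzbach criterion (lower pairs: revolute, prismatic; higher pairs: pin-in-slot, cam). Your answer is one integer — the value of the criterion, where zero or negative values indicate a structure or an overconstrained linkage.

M = 10

L=1 J1=0 J2=0
add link → L=2 J1=0 J2=0
R@0,1 dof=1 J1 → L=2 J1=1 J2=0
add link → L=3 J1=1 J2=0
C@1,2 dof=2 J2 → L=3 J1=1 J2=1
add link → L=4 J1=1 J2=1
add link → L=5 J1=1 J2=1
R@4,2 dof=1 J1 → L=5 J1=2 J2=1
P@3,1 dof=1 J1 → L=5 J1=3 J2=1
add link → L=6 J1=3 J2=1
PS@5,3 dof=2 J2 → L=6 J1=3 J2=2
add link → L=7 J1=3 J2=2
C@6,2 dof=2 J2 → L=7 J1=3 J2=3
add link → L=8 J1=3 J2=3
C@7,3 dof=2 J2 → L=8 J1=3 J2=4
C@4,7 dof=2 J2 → L=8 J1=3 J2=5
M=3(L−1)−2J1−J2=3·7−2·3−5=10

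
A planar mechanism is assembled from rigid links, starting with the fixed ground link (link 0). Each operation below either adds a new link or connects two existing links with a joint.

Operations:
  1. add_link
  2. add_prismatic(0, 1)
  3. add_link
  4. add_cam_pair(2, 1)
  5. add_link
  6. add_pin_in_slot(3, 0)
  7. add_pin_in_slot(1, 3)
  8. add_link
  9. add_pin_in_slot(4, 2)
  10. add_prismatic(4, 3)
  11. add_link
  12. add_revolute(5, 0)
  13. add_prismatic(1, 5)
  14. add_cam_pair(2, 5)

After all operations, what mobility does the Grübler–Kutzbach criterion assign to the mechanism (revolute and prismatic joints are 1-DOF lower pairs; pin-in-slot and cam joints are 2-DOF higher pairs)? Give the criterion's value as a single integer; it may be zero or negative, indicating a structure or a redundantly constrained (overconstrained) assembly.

(L,J1,J2)=(1,0,0); link0 fixed
link1: (2,0,0)
P 0-1 [J1]: (2,1,0)
link2: (3,1,0)
C 2-1 [J2]: (3,1,1)
link3: (4,1,1)
PS 3-0 [J2]: (4,1,2)
PS 1-3 [J2]: (4,1,3)
link4: (5,1,3)
PS 4-2 [J2]: (5,1,4)
P 4-3 [J1]: (5,2,4)
link5: (6,2,4)
R 5-0 [J1]: (6,3,4)
P 1-5 [J1]: (6,4,4)
C 2-5 [J2]: (6,4,5)
Grübler: 3·5 − 2·4 − 5 = 2

M = 2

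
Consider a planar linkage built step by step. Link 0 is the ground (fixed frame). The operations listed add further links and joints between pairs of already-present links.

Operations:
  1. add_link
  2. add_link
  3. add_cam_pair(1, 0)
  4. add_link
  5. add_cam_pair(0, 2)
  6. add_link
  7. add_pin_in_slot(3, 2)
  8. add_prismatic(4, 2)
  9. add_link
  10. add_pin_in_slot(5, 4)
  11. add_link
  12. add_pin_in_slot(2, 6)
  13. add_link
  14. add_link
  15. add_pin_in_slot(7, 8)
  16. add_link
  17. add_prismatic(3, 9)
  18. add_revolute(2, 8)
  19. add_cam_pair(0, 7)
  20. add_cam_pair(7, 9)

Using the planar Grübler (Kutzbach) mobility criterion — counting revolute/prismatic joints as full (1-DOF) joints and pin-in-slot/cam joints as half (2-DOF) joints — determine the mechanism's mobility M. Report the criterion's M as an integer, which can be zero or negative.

link 0 = ground. State L|J1|J2 = 1|0|0
+link1  2|0|0
+link2  3|0|0
C(1,0) f=2→J2  3|0|1
+link3  4|0|1
C(0,2) f=2→J2  4|0|2
+link4  5|0|2
PS(3,2) f=2→J2  5|0|3
P(4,2) f=1→J1  5|1|3
+link5  6|1|3
PS(5,4) f=2→J2  6|1|4
+link6  7|1|4
PS(2,6) f=2→J2  7|1|5
+link7  8|1|5
+link8  9|1|5
PS(7,8) f=2→J2  9|1|6
+link9  10|1|6
P(3,9) f=1→J1  10|2|6
R(2,8) f=1→J1  10|3|6
C(0,7) f=2→J2  10|3|7
C(7,9) f=2→J2  10|3|8
M = 3(10−1)−2·3−8 = 27−6−8 = 13

M = 13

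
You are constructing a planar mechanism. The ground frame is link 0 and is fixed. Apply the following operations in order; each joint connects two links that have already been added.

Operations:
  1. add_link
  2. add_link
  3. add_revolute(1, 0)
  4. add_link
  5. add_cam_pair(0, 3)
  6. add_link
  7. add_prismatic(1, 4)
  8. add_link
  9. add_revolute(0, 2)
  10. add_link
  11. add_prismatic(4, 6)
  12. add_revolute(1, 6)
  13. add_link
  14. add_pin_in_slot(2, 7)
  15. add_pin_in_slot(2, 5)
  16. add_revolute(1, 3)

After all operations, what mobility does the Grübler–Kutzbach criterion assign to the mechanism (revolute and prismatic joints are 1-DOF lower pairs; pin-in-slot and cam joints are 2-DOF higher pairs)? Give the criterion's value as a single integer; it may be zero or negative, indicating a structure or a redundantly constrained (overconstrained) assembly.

ground; <1,0,0>
#1 <2,0,0>
#2 <3,0,0>
R:1↔0 J1 <3,1,0>
#3 <4,1,0>
C:0↔3 J2 <4,1,1>
#4 <5,1,1>
P:1↔4 J1 <5,2,1>
#5 <6,2,1>
R:0↔2 J1 <6,3,1>
#6 <7,3,1>
P:4↔6 J1 <7,4,1>
R:1↔6 J1 <7,5,1>
#7 <8,5,1>
PS:2↔7 J2 <8,5,2>
PS:2↔5 J2 <8,5,3>
R:1↔3 J1 <8,6,3>
3×7 − 2×6 − 1×3 = 6

M = 6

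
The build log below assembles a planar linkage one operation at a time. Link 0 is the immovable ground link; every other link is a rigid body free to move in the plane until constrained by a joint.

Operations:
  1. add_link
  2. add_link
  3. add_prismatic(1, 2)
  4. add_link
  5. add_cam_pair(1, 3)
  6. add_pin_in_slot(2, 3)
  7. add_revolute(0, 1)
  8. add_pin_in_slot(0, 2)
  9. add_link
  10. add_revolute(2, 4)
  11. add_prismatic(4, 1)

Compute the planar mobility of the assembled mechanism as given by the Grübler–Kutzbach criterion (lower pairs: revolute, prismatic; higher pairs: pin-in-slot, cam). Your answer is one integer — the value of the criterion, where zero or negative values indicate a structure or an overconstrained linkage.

M = 1

ground; <1,0,0>
#1 <2,0,0>
#2 <3,0,0>
P:1↔2 J1 <3,1,0>
#3 <4,1,0>
C:1↔3 J2 <4,1,1>
PS:2↔3 J2 <4,1,2>
R:0↔1 J1 <4,2,2>
PS:0↔2 J2 <4,2,3>
#4 <5,2,3>
R:2↔4 J1 <5,3,3>
P:4↔1 J1 <5,4,3>
3×4 − 2×4 − 1×3 = 1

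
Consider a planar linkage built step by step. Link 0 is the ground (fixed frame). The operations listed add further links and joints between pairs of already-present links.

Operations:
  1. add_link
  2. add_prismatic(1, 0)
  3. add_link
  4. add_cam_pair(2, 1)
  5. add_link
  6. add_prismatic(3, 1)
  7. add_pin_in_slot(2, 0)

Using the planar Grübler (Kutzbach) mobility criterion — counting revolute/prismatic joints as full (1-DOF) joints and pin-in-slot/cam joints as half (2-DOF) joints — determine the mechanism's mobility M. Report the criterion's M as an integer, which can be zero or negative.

M = 3

(L,J1,J2)=(1,0,0); link0 fixed
link1: (2,0,0)
P 1-0 [J1]: (2,1,0)
link2: (3,1,0)
C 2-1 [J2]: (3,1,1)
link3: (4,1,1)
P 3-1 [J1]: (4,2,1)
PS 2-0 [J2]: (4,2,2)
Grübler: 3·3 − 2·2 − 2 = 3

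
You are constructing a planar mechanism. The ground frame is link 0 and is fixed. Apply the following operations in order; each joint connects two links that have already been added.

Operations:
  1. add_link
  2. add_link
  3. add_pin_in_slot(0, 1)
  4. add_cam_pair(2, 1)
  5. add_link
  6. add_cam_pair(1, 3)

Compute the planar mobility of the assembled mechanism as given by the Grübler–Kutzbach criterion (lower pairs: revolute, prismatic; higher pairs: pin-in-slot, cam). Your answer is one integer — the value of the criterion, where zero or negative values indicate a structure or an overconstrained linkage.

M = 6

link 0 = ground. State L|J1|J2 = 1|0|0
+link1  2|0|0
+link2  3|0|0
PS(0,1) f=2→J2  3|0|1
C(2,1) f=2→J2  3|0|2
+link3  4|0|2
C(1,3) f=2→J2  4|0|3
M = 3(4−1)−2·0−3 = 9−0−3 = 6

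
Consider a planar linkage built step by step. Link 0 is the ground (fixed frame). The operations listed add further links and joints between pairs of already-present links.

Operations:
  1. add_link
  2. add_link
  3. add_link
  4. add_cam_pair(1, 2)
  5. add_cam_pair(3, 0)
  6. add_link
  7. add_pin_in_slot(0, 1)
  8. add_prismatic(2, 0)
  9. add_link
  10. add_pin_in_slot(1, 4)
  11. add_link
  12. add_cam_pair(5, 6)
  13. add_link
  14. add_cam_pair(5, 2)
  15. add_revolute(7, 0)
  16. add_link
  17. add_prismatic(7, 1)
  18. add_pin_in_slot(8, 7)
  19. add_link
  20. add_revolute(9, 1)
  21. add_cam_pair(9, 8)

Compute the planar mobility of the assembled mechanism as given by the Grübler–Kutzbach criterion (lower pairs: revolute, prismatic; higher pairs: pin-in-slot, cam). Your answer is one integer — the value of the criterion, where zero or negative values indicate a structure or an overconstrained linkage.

(L,J1,J2)=(1,0,0); link0 fixed
link1: (2,0,0)
link2: (3,0,0)
link3: (4,0,0)
C 1-2 [J2]: (4,0,1)
C 3-0 [J2]: (4,0,2)
link4: (5,0,2)
PS 0-1 [J2]: (5,0,3)
P 2-0 [J1]: (5,1,3)
link5: (6,1,3)
PS 1-4 [J2]: (6,1,4)
link6: (7,1,4)
C 5-6 [J2]: (7,1,5)
link7: (8,1,5)
C 5-2 [J2]: (8,1,6)
R 7-0 [J1]: (8,2,6)
link8: (9,2,6)
P 7-1 [J1]: (9,3,6)
PS 8-7 [J2]: (9,3,7)
link9: (10,3,7)
R 9-1 [J1]: (10,4,7)
C 9-8 [J2]: (10,4,8)
Grübler: 3·9 − 2·4 − 8 = 11

M = 11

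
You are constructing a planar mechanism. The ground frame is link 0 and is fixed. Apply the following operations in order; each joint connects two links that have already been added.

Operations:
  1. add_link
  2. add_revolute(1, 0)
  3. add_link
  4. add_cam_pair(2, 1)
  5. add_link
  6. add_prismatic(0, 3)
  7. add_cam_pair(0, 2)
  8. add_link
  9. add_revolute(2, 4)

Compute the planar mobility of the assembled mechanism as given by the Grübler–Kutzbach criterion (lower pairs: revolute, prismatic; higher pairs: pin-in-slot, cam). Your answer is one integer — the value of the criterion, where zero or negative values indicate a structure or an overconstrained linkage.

link 0 = ground. State L|J1|J2 = 1|0|0
+link1  2|0|0
R(1,0) f=1→J1  2|1|0
+link2  3|1|0
C(2,1) f=2→J2  3|1|1
+link3  4|1|1
P(0,3) f=1→J1  4|2|1
C(0,2) f=2→J2  4|2|2
+link4  5|2|2
R(2,4) f=1→J1  5|3|2
M = 3(5−1)−2·3−2 = 12−6−2 = 4

M = 4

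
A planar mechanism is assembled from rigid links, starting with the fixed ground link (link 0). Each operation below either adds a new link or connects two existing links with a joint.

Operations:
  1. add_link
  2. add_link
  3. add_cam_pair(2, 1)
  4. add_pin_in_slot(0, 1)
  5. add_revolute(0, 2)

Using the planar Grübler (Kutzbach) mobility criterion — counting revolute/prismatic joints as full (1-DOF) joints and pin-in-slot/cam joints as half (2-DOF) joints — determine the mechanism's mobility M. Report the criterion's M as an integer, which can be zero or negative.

ground; <1,0,0>
#1 <2,0,0>
#2 <3,0,0>
C:2↔1 J2 <3,0,1>
PS:0↔1 J2 <3,0,2>
R:0↔2 J1 <3,1,2>
3×2 − 2×1 − 1×2 = 2

M = 2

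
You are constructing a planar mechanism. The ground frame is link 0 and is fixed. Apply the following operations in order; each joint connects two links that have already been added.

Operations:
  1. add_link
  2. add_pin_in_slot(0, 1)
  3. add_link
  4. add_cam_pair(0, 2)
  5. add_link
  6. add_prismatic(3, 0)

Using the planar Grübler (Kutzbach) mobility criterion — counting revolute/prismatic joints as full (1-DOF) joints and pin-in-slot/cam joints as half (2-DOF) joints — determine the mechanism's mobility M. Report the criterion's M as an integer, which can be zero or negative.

(L,J1,J2)=(1,0,0); link0 fixed
link1: (2,0,0)
PS 0-1 [J2]: (2,0,1)
link2: (3,0,1)
C 0-2 [J2]: (3,0,2)
link3: (4,0,2)
P 3-0 [J1]: (4,1,2)
Grübler: 3·3 − 2·1 − 2 = 5

M = 5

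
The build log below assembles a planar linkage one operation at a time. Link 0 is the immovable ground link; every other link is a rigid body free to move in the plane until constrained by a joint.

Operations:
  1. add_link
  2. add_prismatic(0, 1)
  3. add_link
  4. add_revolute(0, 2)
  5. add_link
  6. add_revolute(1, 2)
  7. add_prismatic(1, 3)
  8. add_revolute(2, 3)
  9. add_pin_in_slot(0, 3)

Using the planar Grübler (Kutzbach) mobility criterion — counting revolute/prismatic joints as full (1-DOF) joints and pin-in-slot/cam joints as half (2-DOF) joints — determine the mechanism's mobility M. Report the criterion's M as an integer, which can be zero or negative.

(L,J1,J2)=(1,0,0); link0 fixed
link1: (2,0,0)
P 0-1 [J1]: (2,1,0)
link2: (3,1,0)
R 0-2 [J1]: (3,2,0)
link3: (4,2,0)
R 1-2 [J1]: (4,3,0)
P 1-3 [J1]: (4,4,0)
R 2-3 [J1]: (4,5,0)
PS 0-3 [J2]: (4,5,1)
Grübler: 3·3 − 2·5 − 1 = -2

M = -2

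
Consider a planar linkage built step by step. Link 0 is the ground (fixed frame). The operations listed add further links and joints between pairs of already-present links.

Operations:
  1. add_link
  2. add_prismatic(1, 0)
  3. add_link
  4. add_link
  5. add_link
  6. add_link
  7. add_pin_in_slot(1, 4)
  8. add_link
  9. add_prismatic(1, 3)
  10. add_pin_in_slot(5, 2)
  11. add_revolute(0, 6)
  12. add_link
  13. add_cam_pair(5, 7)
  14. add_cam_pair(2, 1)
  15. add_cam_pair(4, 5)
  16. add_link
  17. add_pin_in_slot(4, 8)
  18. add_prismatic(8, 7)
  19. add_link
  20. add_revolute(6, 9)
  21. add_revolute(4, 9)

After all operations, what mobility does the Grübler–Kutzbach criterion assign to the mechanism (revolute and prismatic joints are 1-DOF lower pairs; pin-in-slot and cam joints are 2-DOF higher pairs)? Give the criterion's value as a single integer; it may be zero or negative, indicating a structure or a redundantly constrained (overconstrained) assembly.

L=1 J1=0 J2=0
add link → L=2 J1=0 J2=0
P@1,0 dof=1 J1 → L=2 J1=1 J2=0
add link → L=3 J1=1 J2=0
add link → L=4 J1=1 J2=0
add link → L=5 J1=1 J2=0
add link → L=6 J1=1 J2=0
PS@1,4 dof=2 J2 → L=6 J1=1 J2=1
add link → L=7 J1=1 J2=1
P@1,3 dof=1 J1 → L=7 J1=2 J2=1
PS@5,2 dof=2 J2 → L=7 J1=2 J2=2
R@0,6 dof=1 J1 → L=7 J1=3 J2=2
add link → L=8 J1=3 J2=2
C@5,7 dof=2 J2 → L=8 J1=3 J2=3
C@2,1 dof=2 J2 → L=8 J1=3 J2=4
C@4,5 dof=2 J2 → L=8 J1=3 J2=5
add link → L=9 J1=3 J2=5
PS@4,8 dof=2 J2 → L=9 J1=3 J2=6
P@8,7 dof=1 J1 → L=9 J1=4 J2=6
add link → L=10 J1=4 J2=6
R@6,9 dof=1 J1 → L=10 J1=5 J2=6
R@4,9 dof=1 J1 → L=10 J1=6 J2=6
M=3(L−1)−2J1−J2=3·9−2·6−6=9

M = 9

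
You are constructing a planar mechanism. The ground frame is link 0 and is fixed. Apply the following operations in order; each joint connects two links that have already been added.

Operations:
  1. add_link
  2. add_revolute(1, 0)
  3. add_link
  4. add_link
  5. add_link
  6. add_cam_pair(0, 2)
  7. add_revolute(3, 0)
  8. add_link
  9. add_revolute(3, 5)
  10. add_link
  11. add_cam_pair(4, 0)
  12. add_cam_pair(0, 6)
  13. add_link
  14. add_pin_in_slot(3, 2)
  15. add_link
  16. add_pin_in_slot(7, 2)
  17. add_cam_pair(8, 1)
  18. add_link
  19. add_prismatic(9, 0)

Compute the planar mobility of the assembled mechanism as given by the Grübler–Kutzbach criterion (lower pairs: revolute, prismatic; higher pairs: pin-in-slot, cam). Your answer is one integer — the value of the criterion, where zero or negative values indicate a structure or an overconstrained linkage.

ground; <1,0,0>
#1 <2,0,0>
R:1↔0 J1 <2,1,0>
#2 <3,1,0>
#3 <4,1,0>
#4 <5,1,0>
C:0↔2 J2 <5,1,1>
R:3↔0 J1 <5,2,1>
#5 <6,2,1>
R:3↔5 J1 <6,3,1>
#6 <7,3,1>
C:4↔0 J2 <7,3,2>
C:0↔6 J2 <7,3,3>
#7 <8,3,3>
PS:3↔2 J2 <8,3,4>
#8 <9,3,4>
PS:7↔2 J2 <9,3,5>
C:8↔1 J2 <9,3,6>
#9 <10,3,6>
P:9↔0 J1 <10,4,6>
3×9 − 2×4 − 1×6 = 13

M = 13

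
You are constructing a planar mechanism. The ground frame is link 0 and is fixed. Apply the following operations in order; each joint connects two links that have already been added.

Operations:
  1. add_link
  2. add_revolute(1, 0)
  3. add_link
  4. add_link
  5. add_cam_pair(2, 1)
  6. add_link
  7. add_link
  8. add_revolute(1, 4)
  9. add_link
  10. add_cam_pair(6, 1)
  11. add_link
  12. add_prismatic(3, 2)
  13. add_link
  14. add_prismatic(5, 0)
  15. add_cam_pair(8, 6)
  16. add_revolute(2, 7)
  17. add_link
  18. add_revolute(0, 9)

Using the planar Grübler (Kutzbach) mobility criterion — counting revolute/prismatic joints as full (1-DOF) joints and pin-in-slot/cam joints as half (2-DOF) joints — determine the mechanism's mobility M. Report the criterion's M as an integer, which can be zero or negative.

M = 12

L=1 J1=0 J2=0
add link → L=2 J1=0 J2=0
R@1,0 dof=1 J1 → L=2 J1=1 J2=0
add link → L=3 J1=1 J2=0
add link → L=4 J1=1 J2=0
C@2,1 dof=2 J2 → L=4 J1=1 J2=1
add link → L=5 J1=1 J2=1
add link → L=6 J1=1 J2=1
R@1,4 dof=1 J1 → L=6 J1=2 J2=1
add link → L=7 J1=2 J2=1
C@6,1 dof=2 J2 → L=7 J1=2 J2=2
add link → L=8 J1=2 J2=2
P@3,2 dof=1 J1 → L=8 J1=3 J2=2
add link → L=9 J1=3 J2=2
P@5,0 dof=1 J1 → L=9 J1=4 J2=2
C@8,6 dof=2 J2 → L=9 J1=4 J2=3
R@2,7 dof=1 J1 → L=9 J1=5 J2=3
add link → L=10 J1=5 J2=3
R@0,9 dof=1 J1 → L=10 J1=6 J2=3
M=3(L−1)−2J1−J2=3·9−2·6−3=12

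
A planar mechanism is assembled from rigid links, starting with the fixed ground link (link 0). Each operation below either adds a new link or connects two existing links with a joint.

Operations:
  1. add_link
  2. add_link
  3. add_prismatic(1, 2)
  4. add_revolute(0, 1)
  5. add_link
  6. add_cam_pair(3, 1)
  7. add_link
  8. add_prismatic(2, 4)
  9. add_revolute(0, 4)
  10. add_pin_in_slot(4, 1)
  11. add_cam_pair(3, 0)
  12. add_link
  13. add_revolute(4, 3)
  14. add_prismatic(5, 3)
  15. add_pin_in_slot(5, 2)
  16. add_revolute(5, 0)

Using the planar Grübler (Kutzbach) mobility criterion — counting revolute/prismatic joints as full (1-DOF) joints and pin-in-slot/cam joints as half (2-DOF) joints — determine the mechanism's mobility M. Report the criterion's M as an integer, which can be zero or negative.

M = -3

L=1 J1=0 J2=0
add link → L=2 J1=0 J2=0
add link → L=3 J1=0 J2=0
P@1,2 dof=1 J1 → L=3 J1=1 J2=0
R@0,1 dof=1 J1 → L=3 J1=2 J2=0
add link → L=4 J1=2 J2=0
C@3,1 dof=2 J2 → L=4 J1=2 J2=1
add link → L=5 J1=2 J2=1
P@2,4 dof=1 J1 → L=5 J1=3 J2=1
R@0,4 dof=1 J1 → L=5 J1=4 J2=1
PS@4,1 dof=2 J2 → L=5 J1=4 J2=2
C@3,0 dof=2 J2 → L=5 J1=4 J2=3
add link → L=6 J1=4 J2=3
R@4,3 dof=1 J1 → L=6 J1=5 J2=3
P@5,3 dof=1 J1 → L=6 J1=6 J2=3
PS@5,2 dof=2 J2 → L=6 J1=6 J2=4
R@5,0 dof=1 J1 → L=6 J1=7 J2=4
M=3(L−1)−2J1−J2=3·5−2·7−4=-3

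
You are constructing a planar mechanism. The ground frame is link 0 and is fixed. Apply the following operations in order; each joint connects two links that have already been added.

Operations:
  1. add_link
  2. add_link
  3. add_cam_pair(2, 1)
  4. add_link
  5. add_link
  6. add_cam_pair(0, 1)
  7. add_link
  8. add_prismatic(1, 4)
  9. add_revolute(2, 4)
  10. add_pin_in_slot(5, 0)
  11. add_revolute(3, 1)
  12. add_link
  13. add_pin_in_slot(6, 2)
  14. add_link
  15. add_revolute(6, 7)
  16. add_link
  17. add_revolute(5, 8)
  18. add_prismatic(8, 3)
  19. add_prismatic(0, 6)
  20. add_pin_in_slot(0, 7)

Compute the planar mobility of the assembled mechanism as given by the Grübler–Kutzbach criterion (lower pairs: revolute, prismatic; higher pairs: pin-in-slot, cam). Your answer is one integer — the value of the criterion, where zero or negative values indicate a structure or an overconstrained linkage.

M = 5

L=1 J1=0 J2=0
add link → L=2 J1=0 J2=0
add link → L=3 J1=0 J2=0
C@2,1 dof=2 J2 → L=3 J1=0 J2=1
add link → L=4 J1=0 J2=1
add link → L=5 J1=0 J2=1
C@0,1 dof=2 J2 → L=5 J1=0 J2=2
add link → L=6 J1=0 J2=2
P@1,4 dof=1 J1 → L=6 J1=1 J2=2
R@2,4 dof=1 J1 → L=6 J1=2 J2=2
PS@5,0 dof=2 J2 → L=6 J1=2 J2=3
R@3,1 dof=1 J1 → L=6 J1=3 J2=3
add link → L=7 J1=3 J2=3
PS@6,2 dof=2 J2 → L=7 J1=3 J2=4
add link → L=8 J1=3 J2=4
R@6,7 dof=1 J1 → L=8 J1=4 J2=4
add link → L=9 J1=4 J2=4
R@5,8 dof=1 J1 → L=9 J1=5 J2=4
P@8,3 dof=1 J1 → L=9 J1=6 J2=4
P@0,6 dof=1 J1 → L=9 J1=7 J2=4
PS@0,7 dof=2 J2 → L=9 J1=7 J2=5
M=3(L−1)−2J1−J2=3·8−2·7−5=5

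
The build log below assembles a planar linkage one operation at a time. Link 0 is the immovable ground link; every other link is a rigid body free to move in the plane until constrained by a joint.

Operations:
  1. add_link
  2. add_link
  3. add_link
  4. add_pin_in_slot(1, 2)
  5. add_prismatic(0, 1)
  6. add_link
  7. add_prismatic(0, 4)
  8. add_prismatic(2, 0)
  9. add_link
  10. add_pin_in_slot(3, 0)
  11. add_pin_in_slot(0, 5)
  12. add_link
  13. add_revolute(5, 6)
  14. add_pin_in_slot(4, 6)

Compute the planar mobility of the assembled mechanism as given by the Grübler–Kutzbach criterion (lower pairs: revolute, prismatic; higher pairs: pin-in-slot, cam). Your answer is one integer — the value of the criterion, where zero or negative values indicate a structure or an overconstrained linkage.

[1;0;0] (link 0 is ground)
L+ [2;0;0]
L+ [3;0;0]
L+ [4;0;0]
PS(1,2)∈J2 [4;0;1]
P(0,1)∈J1 [4;1;1]
L+ [5;1;1]
P(0,4)∈J1 [5;2;1]
P(2,0)∈J1 [5;3;1]
L+ [6;3;1]
PS(3,0)∈J2 [6;3;2]
PS(0,5)∈J2 [6;3;3]
L+ [7;3;3]
R(5,6)∈J1 [7;4;3]
PS(4,6)∈J2 [7;4;4]
mobility = 18 − 8 − 4 = 6

M = 6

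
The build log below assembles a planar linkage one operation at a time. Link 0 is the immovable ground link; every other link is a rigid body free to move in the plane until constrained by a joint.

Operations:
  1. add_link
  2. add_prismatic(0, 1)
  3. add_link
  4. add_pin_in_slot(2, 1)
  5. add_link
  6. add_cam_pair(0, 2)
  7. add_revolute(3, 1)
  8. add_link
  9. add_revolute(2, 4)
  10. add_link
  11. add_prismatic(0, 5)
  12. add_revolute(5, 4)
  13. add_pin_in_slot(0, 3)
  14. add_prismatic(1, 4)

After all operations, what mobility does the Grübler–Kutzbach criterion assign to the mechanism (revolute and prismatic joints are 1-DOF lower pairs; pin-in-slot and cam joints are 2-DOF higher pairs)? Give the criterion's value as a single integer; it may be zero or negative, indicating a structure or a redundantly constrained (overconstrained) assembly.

M = 0

(L,J1,J2)=(1,0,0); link0 fixed
link1: (2,0,0)
P 0-1 [J1]: (2,1,0)
link2: (3,1,0)
PS 2-1 [J2]: (3,1,1)
link3: (4,1,1)
C 0-2 [J2]: (4,1,2)
R 3-1 [J1]: (4,2,2)
link4: (5,2,2)
R 2-4 [J1]: (5,3,2)
link5: (6,3,2)
P 0-5 [J1]: (6,4,2)
R 5-4 [J1]: (6,5,2)
PS 0-3 [J2]: (6,5,3)
P 1-4 [J1]: (6,6,3)
Grübler: 3·5 − 2·6 − 3 = 0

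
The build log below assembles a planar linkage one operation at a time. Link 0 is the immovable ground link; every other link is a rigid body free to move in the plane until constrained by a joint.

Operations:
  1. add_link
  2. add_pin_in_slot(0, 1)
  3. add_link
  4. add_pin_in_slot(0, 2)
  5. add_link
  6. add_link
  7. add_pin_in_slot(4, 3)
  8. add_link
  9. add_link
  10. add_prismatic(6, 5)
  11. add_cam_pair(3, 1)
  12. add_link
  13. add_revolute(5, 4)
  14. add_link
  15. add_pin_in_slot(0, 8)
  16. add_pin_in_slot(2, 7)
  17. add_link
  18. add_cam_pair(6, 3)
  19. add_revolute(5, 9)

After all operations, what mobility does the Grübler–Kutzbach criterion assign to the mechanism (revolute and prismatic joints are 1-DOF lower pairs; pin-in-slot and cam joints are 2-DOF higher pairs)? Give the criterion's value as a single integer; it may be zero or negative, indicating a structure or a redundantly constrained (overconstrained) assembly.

M = 14

ground; <1,0,0>
#1 <2,0,0>
PS:0↔1 J2 <2,0,1>
#2 <3,0,1>
PS:0↔2 J2 <3,0,2>
#3 <4,0,2>
#4 <5,0,2>
PS:4↔3 J2 <5,0,3>
#5 <6,0,3>
#6 <7,0,3>
P:6↔5 J1 <7,1,3>
C:3↔1 J2 <7,1,4>
#7 <8,1,4>
R:5↔4 J1 <8,2,4>
#8 <9,2,4>
PS:0↔8 J2 <9,2,5>
PS:2↔7 J2 <9,2,6>
#9 <10,2,6>
C:6↔3 J2 <10,2,7>
R:5↔9 J1 <10,3,7>
3×9 − 2×3 − 1×7 = 14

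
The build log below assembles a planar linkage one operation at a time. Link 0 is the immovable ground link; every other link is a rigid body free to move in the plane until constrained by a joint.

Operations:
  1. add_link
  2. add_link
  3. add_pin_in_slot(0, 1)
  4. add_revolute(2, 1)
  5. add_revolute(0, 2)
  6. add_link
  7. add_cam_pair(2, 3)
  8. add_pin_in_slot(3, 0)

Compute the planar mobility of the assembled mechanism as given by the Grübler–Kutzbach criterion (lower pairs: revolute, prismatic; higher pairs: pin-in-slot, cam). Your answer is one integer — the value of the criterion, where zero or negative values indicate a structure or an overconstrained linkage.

(L,J1,J2)=(1,0,0); link0 fixed
link1: (2,0,0)
link2: (3,0,0)
PS 0-1 [J2]: (3,0,1)
R 2-1 [J1]: (3,1,1)
R 0-2 [J1]: (3,2,1)
link3: (4,2,1)
C 2-3 [J2]: (4,2,2)
PS 3-0 [J2]: (4,2,3)
Grübler: 3·3 − 2·2 − 3 = 2

M = 2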